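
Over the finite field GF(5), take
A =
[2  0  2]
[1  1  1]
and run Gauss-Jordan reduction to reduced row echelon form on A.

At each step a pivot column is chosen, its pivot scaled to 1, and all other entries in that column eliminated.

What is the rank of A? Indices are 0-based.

rank = 2

[1] R0 /= 2  ⇒  (1, 0, 1)
     R1 -= 1·R0  ⇒  (0, 1, 0)
[2] R1 /= 1  ⇒  (0, 1, 0)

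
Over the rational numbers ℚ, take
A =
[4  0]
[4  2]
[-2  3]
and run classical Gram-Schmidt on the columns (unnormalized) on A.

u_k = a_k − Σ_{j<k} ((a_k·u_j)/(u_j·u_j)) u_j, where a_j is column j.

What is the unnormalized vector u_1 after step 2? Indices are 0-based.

Step 1: u_0 = a_0 = (4, 4, -2).
Step 2: u_1 = a_1 − (1/18)·u_0 = (-2/9, 16/9, 28/9).

u_1 = (-2/9, 16/9, 28/9)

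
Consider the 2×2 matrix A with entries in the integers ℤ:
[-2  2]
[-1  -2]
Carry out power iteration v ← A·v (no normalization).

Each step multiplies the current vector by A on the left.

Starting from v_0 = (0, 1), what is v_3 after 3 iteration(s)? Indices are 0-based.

v_0 = (0, 1).
v_1 = A·v_0 = (2, -2).
v_2 = A·v_1 = (-8, 2).
v_3 = A·v_2 = (20, 4).

v_3 = (20, 4)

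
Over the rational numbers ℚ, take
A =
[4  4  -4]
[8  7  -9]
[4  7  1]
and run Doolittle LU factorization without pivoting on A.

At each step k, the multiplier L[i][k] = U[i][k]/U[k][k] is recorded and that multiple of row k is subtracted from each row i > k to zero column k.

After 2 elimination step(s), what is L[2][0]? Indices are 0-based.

L[2][0] = 1

k=0: U[0][0]=4
  eliminate (1,0): mult=2, new row 1: (0, -1, -1); set L[1][0]=2
  eliminate (2,0): mult=1, new row 2: (0, 3, 5); set L[2][0]=1
k=1: U[1][1]=-1
  eliminate (2,1): mult=-3, new row 2: (0, 0, 2); set L[2][1]=-3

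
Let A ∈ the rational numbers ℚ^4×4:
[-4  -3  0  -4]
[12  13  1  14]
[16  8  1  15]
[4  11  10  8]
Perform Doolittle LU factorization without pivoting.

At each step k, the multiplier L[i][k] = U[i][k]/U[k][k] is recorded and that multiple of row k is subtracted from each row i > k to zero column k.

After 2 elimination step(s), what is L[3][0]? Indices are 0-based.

Step 1: pivot at (0,0) is -4.
  row1 ← row1 − (-3)·row0  ⇒  L[1][0]=-3, U row1=(0, 4, 1, 2)
  row2 ← row2 − (-4)·row0  ⇒  L[2][0]=-4, U row2=(0, -4, 1, -1)
  row3 ← row3 − (-1)·row0  ⇒  L[3][0]=-1, U row3=(0, 8, 10, 4)
Step 2: pivot at (1,1) is 4.
  row2 ← row2 − (-1)·row1  ⇒  L[2][1]=-1, U row2=(0, 0, 2, 1)
  row3 ← row3 − (2)·row1  ⇒  L[3][1]=2, U row3=(0, 0, 8, 0)

L[3][0] = -1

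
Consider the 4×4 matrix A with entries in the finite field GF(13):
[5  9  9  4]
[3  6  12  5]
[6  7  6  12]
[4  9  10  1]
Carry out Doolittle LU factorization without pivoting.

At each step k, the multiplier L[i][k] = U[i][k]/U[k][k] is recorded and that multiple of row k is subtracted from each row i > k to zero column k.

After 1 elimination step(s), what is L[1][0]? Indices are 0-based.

L[1][0] = 11

k=0: U[0][0]=5
  eliminate (1,0): mult=11, new row 1: (0, 11, 4, 0); set L[1][0]=11
  eliminate (2,0): mult=9, new row 2: (0, 4, 3, 2); set L[2][0]=9
  eliminate (3,0): mult=6, new row 3: (0, 7, 8, 3); set L[3][0]=6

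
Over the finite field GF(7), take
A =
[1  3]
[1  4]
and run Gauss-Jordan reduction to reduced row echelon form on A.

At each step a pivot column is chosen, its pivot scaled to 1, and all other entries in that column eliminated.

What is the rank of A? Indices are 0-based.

[1] R0 /= 1  ⇒  (1, 3)
     R1 -= 1·R0  ⇒  (0, 1)
[2] R1 /= 1  ⇒  (0, 1)
     R0 -= 3·R1  ⇒  (1, 0)

rank = 2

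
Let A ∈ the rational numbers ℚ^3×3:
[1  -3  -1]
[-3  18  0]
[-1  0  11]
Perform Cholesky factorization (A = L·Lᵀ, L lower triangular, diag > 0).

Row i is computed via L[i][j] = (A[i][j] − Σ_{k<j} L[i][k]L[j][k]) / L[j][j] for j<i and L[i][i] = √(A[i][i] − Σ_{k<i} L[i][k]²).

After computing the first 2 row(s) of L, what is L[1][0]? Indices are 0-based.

Step 1: L[0][0] = √(1) = 1.
  L[1][0] = (-3) / L[0][0] = -3.
Step 2: L[1][1] = √(9) = 3.

L[1][0] = -3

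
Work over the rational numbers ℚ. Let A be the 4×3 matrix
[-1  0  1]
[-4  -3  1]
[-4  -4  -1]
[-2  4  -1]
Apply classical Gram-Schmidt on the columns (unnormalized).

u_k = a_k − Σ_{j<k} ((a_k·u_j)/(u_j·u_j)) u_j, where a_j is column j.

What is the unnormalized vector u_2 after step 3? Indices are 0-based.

Step 1: u_0 = a_0 = (-1, -4, -4, -2).
Step 2: u_1 = a_1 − (20/37)·u_0 = (20/37, -31/37, -68/37, 188/37).
Step 3: u_2 = a_2 − (1/37)·u_0 − (-131/1117)·u_1 = (1218/1117, 1128/1117, -1237/1117, -391/1117).

u_2 = (1218/1117, 1128/1117, -1237/1117, -391/1117)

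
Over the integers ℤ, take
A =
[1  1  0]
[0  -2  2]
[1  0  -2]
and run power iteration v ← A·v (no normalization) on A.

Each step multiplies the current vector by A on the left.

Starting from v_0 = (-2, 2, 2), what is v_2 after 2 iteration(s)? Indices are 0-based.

v_0 = (-2, 2, 2).
v_1 = A·v_0 = (0, 0, -6).
v_2 = A·v_1 = (0, -12, 12).

v_2 = (0, -12, 12)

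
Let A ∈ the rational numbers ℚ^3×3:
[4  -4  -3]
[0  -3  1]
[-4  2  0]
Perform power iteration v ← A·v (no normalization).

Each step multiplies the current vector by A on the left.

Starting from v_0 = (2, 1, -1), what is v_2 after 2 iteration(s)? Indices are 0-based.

v_0 = (2, 1, -1).
v_1 = A·v_0 = (7, -4, -6).
v_2 = A·v_1 = (62, 6, -36).

v_2 = (62, 6, -36)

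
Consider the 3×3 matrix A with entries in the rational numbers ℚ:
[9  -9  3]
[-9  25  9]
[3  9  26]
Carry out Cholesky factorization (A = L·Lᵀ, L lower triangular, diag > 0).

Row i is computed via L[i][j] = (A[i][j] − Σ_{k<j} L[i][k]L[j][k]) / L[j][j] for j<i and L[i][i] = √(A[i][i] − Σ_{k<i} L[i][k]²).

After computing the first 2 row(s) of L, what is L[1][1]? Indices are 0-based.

Step 1: L[0][0] = √(9) = 3.
  L[1][0] = (-9) / L[0][0] = -3.
Step 2: L[1][1] = √(16) = 4.

L[1][1] = 4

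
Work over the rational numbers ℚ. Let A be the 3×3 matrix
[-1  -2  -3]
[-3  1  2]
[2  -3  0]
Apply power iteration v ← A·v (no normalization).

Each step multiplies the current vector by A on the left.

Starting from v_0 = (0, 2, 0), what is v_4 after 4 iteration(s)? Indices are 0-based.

v_4 = (50, -80, 280)

v_0 = (0, 2, 0).
v_1 = A·v_0 = (-4, 2, -6).
v_2 = A·v_1 = (18, 2, -14).
v_3 = A·v_2 = (20, -80, 30).
v_4 = A·v_3 = (50, -80, 280).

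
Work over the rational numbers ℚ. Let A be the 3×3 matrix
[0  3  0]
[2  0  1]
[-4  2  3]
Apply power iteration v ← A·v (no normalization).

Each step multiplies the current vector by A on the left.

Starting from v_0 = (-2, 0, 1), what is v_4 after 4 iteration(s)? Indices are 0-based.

v_0 = (-2, 0, 1).
v_1 = A·v_0 = (0, -3, 11).
v_2 = A·v_1 = (-9, 11, 27).
v_3 = A·v_2 = (33, 9, 139).
v_4 = A·v_3 = (27, 205, 303).

v_4 = (27, 205, 303)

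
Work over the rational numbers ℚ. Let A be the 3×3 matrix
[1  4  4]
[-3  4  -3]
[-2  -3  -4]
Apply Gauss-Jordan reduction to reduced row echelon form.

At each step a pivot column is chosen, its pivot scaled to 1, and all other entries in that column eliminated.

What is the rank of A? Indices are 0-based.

rank = 3

[1] R0 /= 1  ⇒  (1, 4, 4)
     R1 -= -3·R0  ⇒  (0, 16, 9)
     R2 -= -2·R0  ⇒  (0, 5, 4)
[2] R1 /= 16  ⇒  (0, 1, 9/16)
     R0 -= 4·R1  ⇒  (1, 0, 7/4)
     R2 -= 5·R1  ⇒  (0, 0, 19/16)
[3] R2 /= 19/16  ⇒  (0, 0, 1)
     R0 -= 7/4·R2  ⇒  (1, 0, 0)
     R1 -= 9/16·R2  ⇒  (0, 1, 0)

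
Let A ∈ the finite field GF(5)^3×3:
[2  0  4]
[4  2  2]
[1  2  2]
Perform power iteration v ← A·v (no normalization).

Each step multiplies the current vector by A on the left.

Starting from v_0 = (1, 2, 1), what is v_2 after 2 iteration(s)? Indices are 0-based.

v_0 = (1, 2, 1).
v_1 = A·v_0 = (1, 0, 2).
v_2 = A·v_1 = (0, 3, 0).

v_2 = (0, 3, 0)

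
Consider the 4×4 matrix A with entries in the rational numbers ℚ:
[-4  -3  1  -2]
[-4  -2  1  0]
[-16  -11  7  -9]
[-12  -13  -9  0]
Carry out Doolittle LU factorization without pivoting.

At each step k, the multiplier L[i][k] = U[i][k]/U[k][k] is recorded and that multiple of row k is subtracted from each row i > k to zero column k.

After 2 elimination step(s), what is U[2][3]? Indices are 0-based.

U[2][3] = -3

k=0: U[0][0]=-4
  eliminate (1,0): mult=1, new row 1: (0, 1, 0, 2); set L[1][0]=1
  eliminate (2,0): mult=4, new row 2: (0, 1, 3, -1); set L[2][0]=4
  eliminate (3,0): mult=3, new row 3: (0, -4, -12, 6); set L[3][0]=3
k=1: U[1][1]=1
  eliminate (2,1): mult=1, new row 2: (0, 0, 3, -3); set L[2][1]=1
  eliminate (3,1): mult=-4, new row 3: (0, 0, -12, 14); set L[3][1]=-4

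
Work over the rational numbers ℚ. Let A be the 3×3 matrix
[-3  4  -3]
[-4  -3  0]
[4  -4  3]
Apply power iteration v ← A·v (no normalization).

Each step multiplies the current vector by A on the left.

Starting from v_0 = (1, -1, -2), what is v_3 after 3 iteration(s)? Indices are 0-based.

v_0 = (1, -1, -2).
v_1 = A·v_0 = (-1, -1, 2).
v_2 = A·v_1 = (-7, 7, 6).
v_3 = A·v_2 = (31, 7, -38).

v_3 = (31, 7, -38)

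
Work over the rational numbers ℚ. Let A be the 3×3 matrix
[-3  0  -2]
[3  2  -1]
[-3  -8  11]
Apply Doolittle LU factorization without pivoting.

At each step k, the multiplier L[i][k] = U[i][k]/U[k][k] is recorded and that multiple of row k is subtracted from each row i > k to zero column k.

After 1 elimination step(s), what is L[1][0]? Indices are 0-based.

L[1][0] = -1

k=0: U[0][0]=-3
  eliminate (1,0): mult=-1, new row 1: (0, 2, -3); set L[1][0]=-1
  eliminate (2,0): mult=1, new row 2: (0, -8, 13); set L[2][0]=1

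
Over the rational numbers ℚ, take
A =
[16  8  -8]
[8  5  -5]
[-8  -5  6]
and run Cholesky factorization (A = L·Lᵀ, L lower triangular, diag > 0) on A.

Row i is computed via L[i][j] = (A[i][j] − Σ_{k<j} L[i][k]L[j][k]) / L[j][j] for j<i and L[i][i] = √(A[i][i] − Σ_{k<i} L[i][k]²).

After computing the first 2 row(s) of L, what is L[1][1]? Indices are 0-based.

Step 1: L[0][0] = √(16) = 4.
  L[1][0] = (8) / L[0][0] = 2.
Step 2: L[1][1] = √(1) = 1.

L[1][1] = 1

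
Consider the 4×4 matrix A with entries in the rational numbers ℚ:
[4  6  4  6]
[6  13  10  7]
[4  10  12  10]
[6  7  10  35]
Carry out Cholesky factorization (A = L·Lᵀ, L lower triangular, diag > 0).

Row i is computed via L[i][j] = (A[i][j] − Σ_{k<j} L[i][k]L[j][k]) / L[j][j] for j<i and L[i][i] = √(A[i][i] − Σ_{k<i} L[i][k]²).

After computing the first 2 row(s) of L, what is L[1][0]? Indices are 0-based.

L[1][0] = 3

Step 1: L[0][0] = √(4) = 2.
  L[1][0] = (6) / L[0][0] = 3.
Step 2: L[1][1] = √(4) = 2.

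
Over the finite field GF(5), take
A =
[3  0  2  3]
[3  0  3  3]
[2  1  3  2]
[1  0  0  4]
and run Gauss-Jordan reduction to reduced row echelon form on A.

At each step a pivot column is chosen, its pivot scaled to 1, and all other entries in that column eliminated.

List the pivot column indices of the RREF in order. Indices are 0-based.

pivot columns: 0, 1, 2, 3

[1] R0 /= 3  ⇒  (1, 0, 4, 1)
     R1 -= 3·R0  ⇒  (0, 0, 1, 0)
     R2 -= 2·R0  ⇒  (0, 1, 0, 0)
     R3 -= 1·R0  ⇒  (0, 0, 1, 3)
[2] R1 <-> R2
[2] R1 /= 1  ⇒  (0, 1, 0, 0)
[3] R2 /= 1  ⇒  (0, 0, 1, 0)
     R0 -= 4·R2  ⇒  (1, 0, 0, 1)
     R3 -= 1·R2  ⇒  (0, 0, 0, 3)
[4] R3 /= 3  ⇒  (0, 0, 0, 1)
     R0 -= 1·R3  ⇒  (1, 0, 0, 0)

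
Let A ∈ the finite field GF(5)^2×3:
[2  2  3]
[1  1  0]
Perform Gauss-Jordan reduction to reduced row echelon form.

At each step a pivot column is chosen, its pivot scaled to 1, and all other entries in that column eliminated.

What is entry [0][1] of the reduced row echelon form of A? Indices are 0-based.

pivot(0,0)=2: scale R0 → (1, 1, 4)
  clear (1,0): R1 −= (1)R0 → (0, 0, 1)
col 1: no nonzero at/below row 1; advance.
pivot(1,2)=1: scale R1 → (0, 0, 1)
  clear (0,2): R0 −= (4)R1 → (1, 1, 0)

M[0][1] = 1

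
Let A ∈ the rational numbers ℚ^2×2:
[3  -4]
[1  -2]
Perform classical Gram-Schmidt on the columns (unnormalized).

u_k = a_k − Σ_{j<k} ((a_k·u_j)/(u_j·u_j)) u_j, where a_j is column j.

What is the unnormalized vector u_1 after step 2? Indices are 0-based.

Step 1: u_0 = a_0 = (3, 1).
Step 2: u_1 = a_1 − (-7/5)·u_0 = (1/5, -3/5).

u_1 = (1/5, -3/5)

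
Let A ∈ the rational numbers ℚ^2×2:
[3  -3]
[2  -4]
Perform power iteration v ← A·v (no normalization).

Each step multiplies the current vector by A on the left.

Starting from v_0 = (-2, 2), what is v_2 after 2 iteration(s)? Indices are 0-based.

v_0 = (-2, 2).
v_1 = A·v_0 = (-12, -12).
v_2 = A·v_1 = (0, 24).

v_2 = (0, 24)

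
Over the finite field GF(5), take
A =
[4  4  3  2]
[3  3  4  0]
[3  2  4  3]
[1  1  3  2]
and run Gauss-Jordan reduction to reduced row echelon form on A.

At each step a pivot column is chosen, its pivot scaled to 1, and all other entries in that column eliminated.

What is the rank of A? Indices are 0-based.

rank = 4

pivot(0,0)=4: scale R0 → (1, 1, 2, 3)
  clear (1,0): R1 −= (3)R0 → (0, 0, 3, 1)
  clear (2,0): R2 −= (3)R0 → (0, 4, 3, 4)
  clear (3,0): R3 −= (1)R0 → (0, 0, 1, 4)
pivot(1,1): swap R1↔R2
pivot(1,1)=4: scale R1 → (0, 1, 2, 1)
  clear (0,1): R0 −= (1)R1 → (1, 0, 0, 2)
pivot(2,2)=3: scale R2 → (0, 0, 1, 2)
  clear (1,2): R1 −= (2)R2 → (0, 1, 0, 2)
  clear (3,2): R3 −= (1)R2 → (0, 0, 0, 2)
pivot(3,3)=2: scale R3 → (0, 0, 0, 1)
  clear (0,3): R0 −= (2)R3 → (1, 0, 0, 0)
  clear (1,3): R1 −= (2)R3 → (0, 1, 0, 0)
  clear (2,3): R2 −= (2)R3 → (0, 0, 1, 0)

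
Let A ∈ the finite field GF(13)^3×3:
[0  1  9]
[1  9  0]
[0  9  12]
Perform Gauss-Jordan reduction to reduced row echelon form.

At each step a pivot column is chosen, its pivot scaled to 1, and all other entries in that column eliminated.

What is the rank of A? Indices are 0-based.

[1] R0 <-> R1
[1] R0 /= 1  ⇒  (1, 9, 0)
[2] R1 /= 1  ⇒  (0, 1, 9)
     R0 -= 9·R1  ⇒  (1, 0, 10)
     R2 -= 9·R1  ⇒  (0, 0, 9)
[3] R2 /= 9  ⇒  (0, 0, 1)
     R0 -= 10·R2  ⇒  (1, 0, 0)
     R1 -= 9·R2  ⇒  (0, 1, 0)

rank = 3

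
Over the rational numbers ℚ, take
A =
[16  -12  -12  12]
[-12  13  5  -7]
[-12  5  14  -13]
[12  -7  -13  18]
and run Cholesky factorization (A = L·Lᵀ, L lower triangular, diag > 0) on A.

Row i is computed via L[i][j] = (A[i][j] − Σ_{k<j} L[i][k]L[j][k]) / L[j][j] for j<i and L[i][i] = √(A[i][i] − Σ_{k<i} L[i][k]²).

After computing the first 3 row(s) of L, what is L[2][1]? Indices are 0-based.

Step 1: L[0][0] = √(16) = 4.
  L[1][0] = (-12) / L[0][0] = -3.
Step 2: L[1][1] = √(4) = 2.
  L[2][0] = (-12) / L[0][0] = -3.
  L[2][1] = (-4) / L[1][1] = -2.
Step 3: L[2][2] = √(1) = 1.

L[2][1] = -2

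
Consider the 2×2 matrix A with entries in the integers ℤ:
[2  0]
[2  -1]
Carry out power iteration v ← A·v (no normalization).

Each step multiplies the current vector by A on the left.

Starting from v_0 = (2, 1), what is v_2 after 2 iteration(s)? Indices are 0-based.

v_2 = (8, 5)

v_0 = (2, 1).
v_1 = A·v_0 = (4, 3).
v_2 = A·v_1 = (8, 5).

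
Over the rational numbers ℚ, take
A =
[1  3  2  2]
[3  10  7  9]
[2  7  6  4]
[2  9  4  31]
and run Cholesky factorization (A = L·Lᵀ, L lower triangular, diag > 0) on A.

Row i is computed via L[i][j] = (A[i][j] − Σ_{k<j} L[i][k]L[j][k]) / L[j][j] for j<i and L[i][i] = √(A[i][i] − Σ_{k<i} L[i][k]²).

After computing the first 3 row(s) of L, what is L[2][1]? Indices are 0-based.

Step 1: L[0][0] = √(1) = 1.
  L[1][0] = (3) / L[0][0] = 3.
Step 2: L[1][1] = √(1) = 1.
  L[2][0] = (2) / L[0][0] = 2.
  L[2][1] = (1) / L[1][1] = 1.
Step 3: L[2][2] = √(1) = 1.

L[2][1] = 1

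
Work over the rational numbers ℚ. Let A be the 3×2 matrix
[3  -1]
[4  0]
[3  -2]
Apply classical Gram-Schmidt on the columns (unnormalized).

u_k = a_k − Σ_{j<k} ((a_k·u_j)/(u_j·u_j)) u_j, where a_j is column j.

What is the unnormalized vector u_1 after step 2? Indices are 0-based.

u_1 = (-7/34, 18/17, -41/34)

Step 1: u_0 = a_0 = (3, 4, 3).
Step 2: u_1 = a_1 − (-9/34)·u_0 = (-7/34, 18/17, -41/34).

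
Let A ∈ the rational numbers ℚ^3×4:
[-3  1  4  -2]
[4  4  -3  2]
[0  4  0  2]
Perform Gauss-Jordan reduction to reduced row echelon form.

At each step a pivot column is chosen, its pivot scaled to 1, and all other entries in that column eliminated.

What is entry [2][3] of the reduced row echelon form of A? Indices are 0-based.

M[2][3] = -10/7

step 1: normalize row 0 (÷-3) = (1, -1/3, -4/3, 2/3)
  row 1: subtract 4×row0 = (0, 16/3, 7/3, -2/3)
step 2: normalize row 1 (÷16/3) = (0, 1, 7/16, -1/8)
  row 0: subtract -1/3×row1 = (1, 0, -19/16, 5/8)
  row 2: subtract 4×row1 = (0, 0, -7/4, 5/2)
step 3: normalize row 2 (÷-7/4) = (0, 0, 1, -10/7)
  row 0: subtract -19/16×row2 = (1, 0, 0, -15/14)
  row 1: subtract 7/16×row2 = (0, 1, 0, 1/2)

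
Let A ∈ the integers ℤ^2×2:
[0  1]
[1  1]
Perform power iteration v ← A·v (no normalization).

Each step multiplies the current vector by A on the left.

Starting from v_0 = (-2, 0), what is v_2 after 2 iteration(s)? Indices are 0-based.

v_2 = (-2, -2)

v_0 = (-2, 0).
v_1 = A·v_0 = (0, -2).
v_2 = A·v_1 = (-2, -2).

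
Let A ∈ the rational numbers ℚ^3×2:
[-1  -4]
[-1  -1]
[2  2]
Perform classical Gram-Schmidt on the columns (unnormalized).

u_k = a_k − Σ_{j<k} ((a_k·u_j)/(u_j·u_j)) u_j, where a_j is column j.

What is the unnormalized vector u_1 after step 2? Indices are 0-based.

u_1 = (-5/2, 1/2, -1)

Step 1: u_0 = a_0 = (-1, -1, 2).
Step 2: u_1 = a_1 − (3/2)·u_0 = (-5/2, 1/2, -1).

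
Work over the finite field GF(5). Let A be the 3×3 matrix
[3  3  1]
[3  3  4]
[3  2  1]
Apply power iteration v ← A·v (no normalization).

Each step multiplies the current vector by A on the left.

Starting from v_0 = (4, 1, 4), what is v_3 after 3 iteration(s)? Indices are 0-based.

v_0 = (4, 1, 4).
v_1 = A·v_0 = (4, 1, 3).
v_2 = A·v_1 = (3, 2, 2).
v_3 = A·v_2 = (2, 3, 0).

v_3 = (2, 3, 0)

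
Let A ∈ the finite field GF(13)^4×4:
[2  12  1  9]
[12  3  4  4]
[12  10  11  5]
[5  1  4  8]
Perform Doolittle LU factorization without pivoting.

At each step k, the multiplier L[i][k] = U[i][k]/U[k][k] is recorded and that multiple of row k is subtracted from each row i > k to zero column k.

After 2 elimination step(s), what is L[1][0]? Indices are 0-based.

Step 1: pivot at (0,0) is 2.
  row1 ← row1 − (6)·row0  ⇒  L[1][0]=6, U row1=(0, 9, 11, 2)
  row2 ← row2 − (6)·row0  ⇒  L[2][0]=6, U row2=(0, 3, 5, 3)
  row3 ← row3 − (9)·row0  ⇒  L[3][0]=9, U row3=(0, 10, 8, 5)
Step 2: pivot at (1,1) is 9.
  row2 ← row2 − (9)·row1  ⇒  L[2][1]=9, U row2=(0, 0, 10, 11)
  row3 ← row3 − (4)·row1  ⇒  L[3][1]=4, U row3=(0, 0, 3, 10)

L[1][0] = 6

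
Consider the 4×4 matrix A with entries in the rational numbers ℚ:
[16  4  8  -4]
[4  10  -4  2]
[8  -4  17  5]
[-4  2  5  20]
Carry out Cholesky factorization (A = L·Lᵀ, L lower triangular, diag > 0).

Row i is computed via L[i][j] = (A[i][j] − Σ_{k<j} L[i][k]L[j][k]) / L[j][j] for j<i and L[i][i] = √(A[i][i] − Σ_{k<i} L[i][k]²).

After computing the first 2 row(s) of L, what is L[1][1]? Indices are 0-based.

Step 1: L[0][0] = √(16) = 4.
  L[1][0] = (4) / L[0][0] = 1.
Step 2: L[1][1] = √(9) = 3.

L[1][1] = 3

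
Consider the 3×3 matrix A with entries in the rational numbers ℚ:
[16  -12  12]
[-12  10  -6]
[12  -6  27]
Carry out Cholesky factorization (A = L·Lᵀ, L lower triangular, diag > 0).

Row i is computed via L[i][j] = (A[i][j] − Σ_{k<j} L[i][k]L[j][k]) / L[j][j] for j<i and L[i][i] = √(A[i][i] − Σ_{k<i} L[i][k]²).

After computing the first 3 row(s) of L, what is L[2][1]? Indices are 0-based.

Step 1: L[0][0] = √(16) = 4.
  L[1][0] = (-12) / L[0][0] = -3.
Step 2: L[1][1] = √(1) = 1.
  L[2][0] = (12) / L[0][0] = 3.
  L[2][1] = (3) / L[1][1] = 3.
Step 3: L[2][2] = √(9) = 3.

L[2][1] = 3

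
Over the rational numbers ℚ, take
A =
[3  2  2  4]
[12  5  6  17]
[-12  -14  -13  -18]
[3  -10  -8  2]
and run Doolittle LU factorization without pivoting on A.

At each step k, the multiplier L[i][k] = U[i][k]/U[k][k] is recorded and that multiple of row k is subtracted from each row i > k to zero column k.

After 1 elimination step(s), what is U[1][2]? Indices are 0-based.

U[1][2] = -2

Step 1: pivot at (0,0) is 3.
  row1 ← row1 − (4)·row0  ⇒  L[1][0]=4, U row1=(0, -3, -2, 1)
  row2 ← row2 − (-4)·row0  ⇒  L[2][0]=-4, U row2=(0, -6, -5, -2)
  row3 ← row3 − (1)·row0  ⇒  L[3][0]=1, U row3=(0, -12, -10, -2)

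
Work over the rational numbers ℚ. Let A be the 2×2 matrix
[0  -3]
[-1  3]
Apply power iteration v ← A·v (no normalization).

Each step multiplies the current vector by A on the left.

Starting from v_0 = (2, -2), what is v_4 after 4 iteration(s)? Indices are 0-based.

v_0 = (2, -2).
v_1 = A·v_0 = (6, -8).
v_2 = A·v_1 = (24, -30).
v_3 = A·v_2 = (90, -114).
v_4 = A·v_3 = (342, -432).

v_4 = (342, -432)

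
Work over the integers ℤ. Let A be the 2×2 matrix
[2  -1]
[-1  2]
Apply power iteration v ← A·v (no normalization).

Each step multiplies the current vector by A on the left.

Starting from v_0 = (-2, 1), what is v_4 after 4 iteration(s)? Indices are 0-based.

v_4 = (-122, 121)

v_0 = (-2, 1).
v_1 = A·v_0 = (-5, 4).
v_2 = A·v_1 = (-14, 13).
v_3 = A·v_2 = (-41, 40).
v_4 = A·v_3 = (-122, 121).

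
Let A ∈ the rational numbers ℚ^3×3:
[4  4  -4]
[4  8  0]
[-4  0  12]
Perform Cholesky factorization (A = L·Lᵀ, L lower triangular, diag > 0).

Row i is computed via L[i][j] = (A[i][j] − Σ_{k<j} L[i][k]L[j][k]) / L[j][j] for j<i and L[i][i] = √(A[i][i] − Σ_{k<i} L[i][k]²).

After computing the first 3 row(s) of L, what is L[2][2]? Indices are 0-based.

Step 1: L[0][0] = √(4) = 2.
  L[1][0] = (4) / L[0][0] = 2.
Step 2: L[1][1] = √(4) = 2.
  L[2][0] = (-4) / L[0][0] = -2.
  L[2][1] = (4) / L[1][1] = 2.
Step 3: L[2][2] = √(4) = 2.

L[2][2] = 2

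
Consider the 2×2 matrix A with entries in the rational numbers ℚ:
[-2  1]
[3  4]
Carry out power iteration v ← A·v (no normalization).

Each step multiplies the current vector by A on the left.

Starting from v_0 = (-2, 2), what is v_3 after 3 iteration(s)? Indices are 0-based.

v_0 = (-2, 2).
v_1 = A·v_0 = (6, 2).
v_2 = A·v_1 = (-10, 26).
v_3 = A·v_2 = (46, 74).

v_3 = (46, 74)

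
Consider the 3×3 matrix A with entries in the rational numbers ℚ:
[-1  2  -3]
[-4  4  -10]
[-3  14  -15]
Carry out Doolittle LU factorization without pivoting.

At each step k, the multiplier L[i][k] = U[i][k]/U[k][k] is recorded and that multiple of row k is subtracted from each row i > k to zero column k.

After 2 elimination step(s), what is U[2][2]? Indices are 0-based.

U[2][2] = -2

k=0: U[0][0]=-1
  eliminate (1,0): mult=4, new row 1: (0, -4, 2); set L[1][0]=4
  eliminate (2,0): mult=3, new row 2: (0, 8, -6); set L[2][0]=3
k=1: U[1][1]=-4
  eliminate (2,1): mult=-2, new row 2: (0, 0, -2); set L[2][1]=-2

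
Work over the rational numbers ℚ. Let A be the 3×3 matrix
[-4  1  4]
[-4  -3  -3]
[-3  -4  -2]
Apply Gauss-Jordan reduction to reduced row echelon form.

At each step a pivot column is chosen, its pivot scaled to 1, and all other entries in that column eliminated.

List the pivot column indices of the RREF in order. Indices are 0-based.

pivot columns: 0, 1, 2

pivot(0,0)=-4: scale R0 → (1, -1/4, -1)
  clear (1,0): R1 −= (-4)R0 → (0, -4, -7)
  clear (2,0): R2 −= (-3)R0 → (0, -19/4, -5)
pivot(1,1)=-4: scale R1 → (0, 1, 7/4)
  clear (0,1): R0 −= (-1/4)R1 → (1, 0, -9/16)
  clear (2,1): R2 −= (-19/4)R1 → (0, 0, 53/16)
pivot(2,2)=53/16: scale R2 → (0, 0, 1)
  clear (0,2): R0 −= (-9/16)R2 → (1, 0, 0)
  clear (1,2): R1 −= (7/4)R2 → (0, 1, 0)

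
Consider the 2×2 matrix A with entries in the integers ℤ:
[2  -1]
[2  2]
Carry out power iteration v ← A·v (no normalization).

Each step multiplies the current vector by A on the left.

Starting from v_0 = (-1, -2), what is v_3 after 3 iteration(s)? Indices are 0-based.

v_3 = (24, -12)

v_0 = (-1, -2).
v_1 = A·v_0 = (0, -6).
v_2 = A·v_1 = (6, -12).
v_3 = A·v_2 = (24, -12).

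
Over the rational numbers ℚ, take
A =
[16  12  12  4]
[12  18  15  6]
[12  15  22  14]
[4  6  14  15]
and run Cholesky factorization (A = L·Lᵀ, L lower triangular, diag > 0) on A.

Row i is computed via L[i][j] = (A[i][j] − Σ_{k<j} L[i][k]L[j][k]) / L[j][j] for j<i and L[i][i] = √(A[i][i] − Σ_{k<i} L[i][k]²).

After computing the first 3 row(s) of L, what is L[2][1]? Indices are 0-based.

L[2][1] = 2

Step 1: L[0][0] = √(16) = 4.
  L[1][0] = (12) / L[0][0] = 3.
Step 2: L[1][1] = √(9) = 3.
  L[2][0] = (12) / L[0][0] = 3.
  L[2][1] = (6) / L[1][1] = 2.
Step 3: L[2][2] = √(9) = 3.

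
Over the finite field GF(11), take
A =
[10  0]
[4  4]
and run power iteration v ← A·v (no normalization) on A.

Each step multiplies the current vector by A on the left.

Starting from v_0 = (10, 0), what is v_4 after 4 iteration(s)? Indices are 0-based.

v_0 = (10, 0).
v_1 = A·v_0 = (1, 7).
v_2 = A·v_1 = (10, 10).
v_3 = A·v_2 = (1, 3).
v_4 = A·v_3 = (10, 5).

v_4 = (10, 5)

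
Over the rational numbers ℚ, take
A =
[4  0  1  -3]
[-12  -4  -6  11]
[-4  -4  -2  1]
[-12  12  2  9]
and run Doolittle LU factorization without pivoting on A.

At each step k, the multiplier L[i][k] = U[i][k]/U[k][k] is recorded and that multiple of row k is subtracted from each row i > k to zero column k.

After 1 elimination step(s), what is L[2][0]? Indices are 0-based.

Step 1: pivot at (0,0) is 4.
  row1 ← row1 − (-3)·row0  ⇒  L[1][0]=-3, U row1=(0, -4, -3, 2)
  row2 ← row2 − (-1)·row0  ⇒  L[2][0]=-1, U row2=(0, -4, -1, -2)
  row3 ← row3 − (-3)·row0  ⇒  L[3][0]=-3, U row3=(0, 12, 5, 0)

L[2][0] = -1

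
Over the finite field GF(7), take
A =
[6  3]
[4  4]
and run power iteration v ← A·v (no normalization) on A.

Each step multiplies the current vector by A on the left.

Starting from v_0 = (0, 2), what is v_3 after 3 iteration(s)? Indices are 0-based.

v_3 = (3, 2)

v_0 = (0, 2).
v_1 = A·v_0 = (6, 1).
v_2 = A·v_1 = (4, 0).
v_3 = A·v_2 = (3, 2).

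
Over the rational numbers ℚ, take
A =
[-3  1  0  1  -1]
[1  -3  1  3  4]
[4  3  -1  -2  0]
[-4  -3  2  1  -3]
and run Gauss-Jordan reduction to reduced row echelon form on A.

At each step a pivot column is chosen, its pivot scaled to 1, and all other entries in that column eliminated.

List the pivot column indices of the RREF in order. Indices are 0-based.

pivot columns: 0, 1, 2, 3

[1] R0 /= -3  ⇒  (1, -1/3, 0, -1/3, 1/3)
     R1 -= 1·R0  ⇒  (0, -8/3, 1, 10/3, 11/3)
     R2 -= 4·R0  ⇒  (0, 13/3, -1, -2/3, -4/3)
     R3 -= -4·R0  ⇒  (0, -13/3, 2, -1/3, -5/3)
[2] R1 /= -8/3  ⇒  (0, 1, -3/8, -5/4, -11/8)
     R0 -= -1/3·R1  ⇒  (1, 0, -1/8, -3/4, -1/8)
     R2 -= 13/3·R1  ⇒  (0, 0, 5/8, 19/4, 37/8)
     R3 -= -13/3·R1  ⇒  (0, 0, 3/8, -23/4, -61/8)
[3] R2 /= 5/8  ⇒  (0, 0, 1, 38/5, 37/5)
     R0 -= -1/8·R2  ⇒  (1, 0, 0, 1/5, 4/5)
     R1 -= -3/8·R2  ⇒  (0, 1, 0, 8/5, 7/5)
     R3 -= 3/8·R2  ⇒  (0, 0, 0, -43/5, -52/5)
[4] R3 /= -43/5  ⇒  (0, 0, 0, 1, 52/43)
     R0 -= 1/5·R3  ⇒  (1, 0, 0, 0, 24/43)
     R1 -= 8/5·R3  ⇒  (0, 1, 0, 0, -23/43)
     R2 -= 38/5·R3  ⇒  (0, 0, 1, 0, -77/43)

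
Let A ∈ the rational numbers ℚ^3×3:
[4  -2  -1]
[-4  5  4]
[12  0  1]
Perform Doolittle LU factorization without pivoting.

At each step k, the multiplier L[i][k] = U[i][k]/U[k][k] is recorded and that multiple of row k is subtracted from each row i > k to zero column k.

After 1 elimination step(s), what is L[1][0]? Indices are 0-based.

L[1][0] = -1

k=0: U[0][0]=4
  eliminate (1,0): mult=-1, new row 1: (0, 3, 3); set L[1][0]=-1
  eliminate (2,0): mult=3, new row 2: (0, 6, 4); set L[2][0]=3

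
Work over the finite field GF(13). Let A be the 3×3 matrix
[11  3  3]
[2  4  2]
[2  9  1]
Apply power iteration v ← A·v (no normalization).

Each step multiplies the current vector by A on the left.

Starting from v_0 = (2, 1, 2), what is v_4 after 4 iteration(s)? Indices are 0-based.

v_4 = (6, 2, 5)

v_0 = (2, 1, 2).
v_1 = A·v_0 = (5, 12, 2).
v_2 = A·v_1 = (6, 10, 3).
v_3 = A·v_2 = (1, 6, 1).
v_4 = A·v_3 = (6, 2, 5).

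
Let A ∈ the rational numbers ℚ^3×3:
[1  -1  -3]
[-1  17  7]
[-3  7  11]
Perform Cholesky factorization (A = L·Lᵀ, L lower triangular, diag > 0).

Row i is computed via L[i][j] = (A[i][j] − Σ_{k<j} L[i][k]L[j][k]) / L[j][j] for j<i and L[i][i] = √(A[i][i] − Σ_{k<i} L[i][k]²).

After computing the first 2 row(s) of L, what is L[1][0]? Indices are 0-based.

L[1][0] = -1

Step 1: L[0][0] = √(1) = 1.
  L[1][0] = (-1) / L[0][0] = -1.
Step 2: L[1][1] = √(16) = 4.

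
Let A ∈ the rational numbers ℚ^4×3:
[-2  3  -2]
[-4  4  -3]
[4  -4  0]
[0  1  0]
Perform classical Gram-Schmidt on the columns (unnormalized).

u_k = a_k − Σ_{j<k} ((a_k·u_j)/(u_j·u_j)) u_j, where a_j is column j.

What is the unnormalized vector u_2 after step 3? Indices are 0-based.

Step 1: u_0 = a_0 = (-2, -4, 4, 0).
Step 2: u_1 = a_1 − (-19/18)·u_0 = (8/9, -2/9, 2/9, 1).
Step 3: u_2 = a_2 − (4/9)·u_0 − (-10/17)·u_1 = (-10/17, -23/17, -28/17, 10/17).

u_2 = (-10/17, -23/17, -28/17, 10/17)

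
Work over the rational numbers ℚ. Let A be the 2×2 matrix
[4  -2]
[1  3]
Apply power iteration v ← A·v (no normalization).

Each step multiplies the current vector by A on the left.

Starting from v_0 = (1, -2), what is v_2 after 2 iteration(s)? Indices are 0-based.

v_0 = (1, -2).
v_1 = A·v_0 = (8, -5).
v_2 = A·v_1 = (42, -7).

v_2 = (42, -7)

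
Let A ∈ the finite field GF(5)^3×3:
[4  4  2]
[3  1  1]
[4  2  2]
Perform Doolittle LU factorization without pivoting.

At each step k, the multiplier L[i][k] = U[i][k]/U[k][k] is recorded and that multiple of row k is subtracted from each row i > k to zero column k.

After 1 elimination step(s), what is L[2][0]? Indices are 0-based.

[col 0] pivot 4
  R1 -= 2*R0 → (0, 3, 2)  (L[1][0] := 2)
  R2 -= 1*R0 → (0, 3, 0)  (L[2][0] := 1)

L[2][0] = 1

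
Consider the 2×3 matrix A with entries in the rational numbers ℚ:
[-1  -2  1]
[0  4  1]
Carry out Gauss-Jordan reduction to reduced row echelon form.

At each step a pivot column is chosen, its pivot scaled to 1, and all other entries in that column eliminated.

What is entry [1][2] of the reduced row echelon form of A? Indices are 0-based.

step 1: normalize row 0 (÷-1) = (1, 2, -1)
step 2: normalize row 1 (÷4) = (0, 1, 1/4)
  row 0: subtract 2×row1 = (1, 0, -3/2)

M[1][2] = 1/4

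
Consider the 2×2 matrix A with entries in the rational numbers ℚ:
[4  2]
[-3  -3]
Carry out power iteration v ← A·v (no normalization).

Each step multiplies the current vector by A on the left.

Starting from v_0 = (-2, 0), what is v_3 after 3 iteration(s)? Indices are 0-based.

v_0 = (-2, 0).
v_1 = A·v_0 = (-8, 6).
v_2 = A·v_1 = (-20, 6).
v_3 = A·v_2 = (-68, 42).

v_3 = (-68, 42)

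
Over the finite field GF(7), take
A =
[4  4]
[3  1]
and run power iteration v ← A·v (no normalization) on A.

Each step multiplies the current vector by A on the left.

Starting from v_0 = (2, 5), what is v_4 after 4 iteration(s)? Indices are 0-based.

v_4 = (3, 5)

v_0 = (2, 5).
v_1 = A·v_0 = (0, 4).
v_2 = A·v_1 = (2, 4).
v_3 = A·v_2 = (3, 3).
v_4 = A·v_3 = (3, 5).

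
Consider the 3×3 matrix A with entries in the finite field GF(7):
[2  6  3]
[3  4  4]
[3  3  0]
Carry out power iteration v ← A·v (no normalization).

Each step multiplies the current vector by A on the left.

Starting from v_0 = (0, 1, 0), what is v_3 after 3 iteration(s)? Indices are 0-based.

v_0 = (0, 1, 0).
v_1 = A·v_0 = (6, 4, 3).
v_2 = A·v_1 = (3, 4, 2).
v_3 = A·v_2 = (1, 5, 0).

v_3 = (1, 5, 0)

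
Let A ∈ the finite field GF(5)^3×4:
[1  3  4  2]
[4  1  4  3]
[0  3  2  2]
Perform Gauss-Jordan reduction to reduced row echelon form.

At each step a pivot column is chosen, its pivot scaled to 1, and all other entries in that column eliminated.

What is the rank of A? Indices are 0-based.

rank = 3

pivot(0,0)=1: scale R0 → (1, 3, 4, 2)
  clear (1,0): R1 −= (4)R0 → (0, 4, 3, 0)
pivot(1,1)=4: scale R1 → (0, 1, 2, 0)
  clear (0,1): R0 −= (3)R1 → (1, 0, 3, 2)
  clear (2,1): R2 −= (3)R1 → (0, 0, 1, 2)
pivot(2,2)=1: scale R2 → (0, 0, 1, 2)
  clear (0,2): R0 −= (3)R2 → (1, 0, 0, 1)
  clear (1,2): R1 −= (2)R2 → (0, 1, 0, 1)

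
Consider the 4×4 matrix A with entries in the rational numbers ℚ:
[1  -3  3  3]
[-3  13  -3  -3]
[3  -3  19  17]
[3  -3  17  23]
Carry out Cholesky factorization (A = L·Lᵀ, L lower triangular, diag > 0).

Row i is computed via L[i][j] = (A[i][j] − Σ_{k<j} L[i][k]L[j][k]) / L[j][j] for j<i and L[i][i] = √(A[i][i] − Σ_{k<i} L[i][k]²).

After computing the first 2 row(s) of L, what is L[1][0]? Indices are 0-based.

Step 1: L[0][0] = √(1) = 1.
  L[1][0] = (-3) / L[0][0] = -3.
Step 2: L[1][1] = √(4) = 2.

L[1][0] = -3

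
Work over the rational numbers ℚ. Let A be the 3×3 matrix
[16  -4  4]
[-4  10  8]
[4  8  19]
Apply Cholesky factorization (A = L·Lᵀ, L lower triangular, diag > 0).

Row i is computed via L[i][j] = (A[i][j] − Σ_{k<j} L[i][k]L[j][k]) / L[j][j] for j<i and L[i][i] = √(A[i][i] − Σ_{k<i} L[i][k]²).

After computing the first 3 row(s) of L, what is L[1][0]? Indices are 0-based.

Step 1: L[0][0] = √(16) = 4.
  L[1][0] = (-4) / L[0][0] = -1.
Step 2: L[1][1] = √(9) = 3.
  L[2][0] = (4) / L[0][0] = 1.
  L[2][1] = (9) / L[1][1] = 3.
Step 3: L[2][2] = √(9) = 3.

L[1][0] = -1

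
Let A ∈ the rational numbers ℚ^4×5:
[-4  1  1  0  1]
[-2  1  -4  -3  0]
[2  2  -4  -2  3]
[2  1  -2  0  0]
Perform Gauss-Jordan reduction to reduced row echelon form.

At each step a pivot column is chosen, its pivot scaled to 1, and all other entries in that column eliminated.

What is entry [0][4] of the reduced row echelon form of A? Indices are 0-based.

pivot(0,0)=-4: scale R0 → (1, -1/4, -1/4, 0, -1/4)
  clear (1,0): R1 −= (-2)R0 → (0, 1/2, -9/2, -3, -1/2)
  clear (2,0): R2 −= (2)R0 → (0, 5/2, -7/2, -2, 7/2)
  clear (3,0): R3 −= (2)R0 → (0, 3/2, -3/2, 0, 1/2)
pivot(1,1)=1/2: scale R1 → (0, 1, -9, -6, -1)
  clear (0,1): R0 −= (-1/4)R1 → (1, 0, -5/2, -3/2, -1/2)
  clear (2,1): R2 −= (5/2)R1 → (0, 0, 19, 13, 6)
  clear (3,1): R3 −= (3/2)R1 → (0, 0, 12, 9, 2)
pivot(2,2)=19: scale R2 → (0, 0, 1, 13/19, 6/19)
  clear (0,2): R0 −= (-5/2)R2 → (1, 0, 0, 4/19, 11/38)
  clear (1,2): R1 −= (-9)R2 → (0, 1, 0, 3/19, 35/19)
  clear (3,2): R3 −= (12)R2 → (0, 0, 0, 15/19, -34/19)
pivot(3,3)=15/19: scale R3 → (0, 0, 0, 1, -34/15)
  clear (0,3): R0 −= (4/19)R3 → (1, 0, 0, 0, 23/30)
  clear (1,3): R1 −= (3/19)R3 → (0, 1, 0, 0, 11/5)
  clear (2,3): R2 −= (13/19)R3 → (0, 0, 1, 0, 28/15)

M[0][4] = 23/30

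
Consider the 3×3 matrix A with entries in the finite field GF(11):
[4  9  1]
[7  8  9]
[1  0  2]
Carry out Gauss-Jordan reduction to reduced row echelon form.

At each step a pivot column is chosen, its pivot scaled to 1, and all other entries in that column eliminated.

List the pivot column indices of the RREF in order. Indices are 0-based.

step 1: normalize row 0 (÷4) = (1, 5, 3)
  row 1: subtract 7×row0 = (0, 6, 10)
  row 2: subtract 1×row0 = (0, 6, 10)
step 2: normalize row 1 (÷6) = (0, 1, 9)
  row 0: subtract 5×row1 = (1, 0, 2)
  row 2: subtract 6×row1 = (0, 0, 0)
skip col 2 (zero from row 2)

pivot columns: 0, 1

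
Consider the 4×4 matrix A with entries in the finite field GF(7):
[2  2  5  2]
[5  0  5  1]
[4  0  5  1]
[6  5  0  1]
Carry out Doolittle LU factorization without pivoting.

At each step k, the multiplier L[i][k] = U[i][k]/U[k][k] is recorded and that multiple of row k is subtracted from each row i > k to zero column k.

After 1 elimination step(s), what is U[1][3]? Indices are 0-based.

U[1][3] = 3

[col 0] pivot 2
  R1 -= 6*R0 → (0, 2, 3, 3)  (L[1][0] := 6)
  R2 -= 2*R0 → (0, 3, 2, 4)  (L[2][0] := 2)
  R3 -= 3*R0 → (0, 6, 6, 2)  (L[3][0] := 3)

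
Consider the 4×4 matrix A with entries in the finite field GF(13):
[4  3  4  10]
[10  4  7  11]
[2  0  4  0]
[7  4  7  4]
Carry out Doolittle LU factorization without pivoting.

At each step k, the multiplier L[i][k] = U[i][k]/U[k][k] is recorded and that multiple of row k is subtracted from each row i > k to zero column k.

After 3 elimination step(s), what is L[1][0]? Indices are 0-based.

[col 0] pivot 4
  R1 -= 9*R0 → (0, 3, 10, 12)  (L[1][0] := 9)
  R2 -= 7*R0 → (0, 5, 2, 8)  (L[2][0] := 7)
  R3 -= 5*R0 → (0, 2, 0, 6)  (L[3][0] := 5)
[col 1] pivot 3
  R2 -= 6*R1 → (0, 0, 7, 1)  (L[2][1] := 6)
  R3 -= 5*R1 → (0, 0, 2, 11)  (L[3][1] := 5)
[col 2] pivot 7
  R3 -= 4*R2 → (0, 0, 0, 7)  (L[3][2] := 4)

L[1][0] = 9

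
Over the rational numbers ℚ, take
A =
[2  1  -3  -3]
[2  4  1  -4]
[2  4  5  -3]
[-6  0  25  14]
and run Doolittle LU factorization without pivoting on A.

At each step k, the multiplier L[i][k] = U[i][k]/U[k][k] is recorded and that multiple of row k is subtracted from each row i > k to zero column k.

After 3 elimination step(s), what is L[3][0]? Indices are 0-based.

[col 0] pivot 2
  R1 -= 1*R0 → (0, 3, 4, -1)  (L[1][0] := 1)
  R2 -= 1*R0 → (0, 3, 8, 0)  (L[2][0] := 1)
  R3 -= -3*R0 → (0, 3, 16, 5)  (L[3][0] := -3)
[col 1] pivot 3
  R2 -= 1*R1 → (0, 0, 4, 1)  (L[2][1] := 1)
  R3 -= 1*R1 → (0, 0, 12, 6)  (L[3][1] := 1)
[col 2] pivot 4
  R3 -= 3*R2 → (0, 0, 0, 3)  (L[3][2] := 3)

L[3][0] = -3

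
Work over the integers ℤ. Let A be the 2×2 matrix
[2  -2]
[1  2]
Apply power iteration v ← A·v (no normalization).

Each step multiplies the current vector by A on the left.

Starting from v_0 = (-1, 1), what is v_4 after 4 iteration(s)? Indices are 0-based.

v_0 = (-1, 1).
v_1 = A·v_0 = (-4, 1).
v_2 = A·v_1 = (-10, -2).
v_3 = A·v_2 = (-16, -14).
v_4 = A·v_3 = (-4, -44).

v_4 = (-4, -44)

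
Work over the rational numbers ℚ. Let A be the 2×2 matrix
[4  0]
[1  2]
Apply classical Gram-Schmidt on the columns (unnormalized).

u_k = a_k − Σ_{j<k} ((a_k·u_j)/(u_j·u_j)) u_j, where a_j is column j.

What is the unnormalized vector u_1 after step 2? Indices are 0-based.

Step 1: u_0 = a_0 = (4, 1).
Step 2: u_1 = a_1 − (2/17)·u_0 = (-8/17, 32/17).

u_1 = (-8/17, 32/17)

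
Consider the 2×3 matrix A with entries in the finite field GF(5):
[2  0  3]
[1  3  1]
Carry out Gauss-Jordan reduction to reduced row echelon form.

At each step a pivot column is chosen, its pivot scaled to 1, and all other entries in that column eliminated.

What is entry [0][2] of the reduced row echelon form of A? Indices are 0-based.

M[0][2] = 4

pivot(0,0)=2: scale R0 → (1, 0, 4)
  clear (1,0): R1 −= (1)R0 → (0, 3, 2)
pivot(1,1)=3: scale R1 → (0, 1, 4)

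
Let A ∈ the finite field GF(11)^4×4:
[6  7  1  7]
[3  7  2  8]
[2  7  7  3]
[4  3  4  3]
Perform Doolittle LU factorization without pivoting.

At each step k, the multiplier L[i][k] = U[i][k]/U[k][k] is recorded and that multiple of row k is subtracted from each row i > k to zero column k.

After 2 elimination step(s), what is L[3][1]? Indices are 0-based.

Step 1: pivot at (0,0) is 6.
  row1 ← row1 − (6)·row0  ⇒  L[1][0]=6, U row1=(0, 9, 7, 10)
  row2 ← row2 − (4)·row0  ⇒  L[2][0]=4, U row2=(0, 1, 3, 8)
  row3 ← row3 − (8)·row0  ⇒  L[3][0]=8, U row3=(0, 2, 7, 2)
Step 2: pivot at (1,1) is 9.
  row2 ← row2 − (5)·row1  ⇒  L[2][1]=5, U row2=(0, 0, 1, 2)
  row3 ← row3 − (10)·row1  ⇒  L[3][1]=10, U row3=(0, 0, 3, 1)

L[3][1] = 10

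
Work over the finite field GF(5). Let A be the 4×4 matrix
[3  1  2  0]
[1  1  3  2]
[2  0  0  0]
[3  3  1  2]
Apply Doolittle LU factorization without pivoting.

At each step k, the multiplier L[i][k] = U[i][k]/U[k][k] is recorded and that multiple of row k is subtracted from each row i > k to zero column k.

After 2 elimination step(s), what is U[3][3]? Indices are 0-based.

U[3][3] = 1

Step 1: pivot at (0,0) is 3.
  row1 ← row1 − (2)·row0  ⇒  L[1][0]=2, U row1=(0, 4, 4, 2)
  row2 ← row2 − (4)·row0  ⇒  L[2][0]=4, U row2=(0, 1, 2, 0)
  row3 ← row3 − (1)·row0  ⇒  L[3][0]=1, U row3=(0, 2, 4, 2)
Step 2: pivot at (1,1) is 4.
  row2 ← row2 − (4)·row1  ⇒  L[2][1]=4, U row2=(0, 0, 1, 2)
  row3 ← row3 − (3)·row1  ⇒  L[3][1]=3, U row3=(0, 0, 2, 1)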